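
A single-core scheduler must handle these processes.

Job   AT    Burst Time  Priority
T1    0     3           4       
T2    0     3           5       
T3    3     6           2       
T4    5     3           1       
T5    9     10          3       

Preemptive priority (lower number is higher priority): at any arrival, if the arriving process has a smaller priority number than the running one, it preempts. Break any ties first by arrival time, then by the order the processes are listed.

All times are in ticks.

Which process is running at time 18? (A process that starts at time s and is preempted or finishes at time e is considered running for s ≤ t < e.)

Timeline: | T1 0-3 | T3 3-5 | T4 5-8 | T3 8-12 | T5 12-22 | T2 22-25 |
Completion: T1=3  T2=25  T3=12  T4=8  T5=22
Turnaround (C−A): T1=3  T2=25  T3=9  T4=3  T5=13

T5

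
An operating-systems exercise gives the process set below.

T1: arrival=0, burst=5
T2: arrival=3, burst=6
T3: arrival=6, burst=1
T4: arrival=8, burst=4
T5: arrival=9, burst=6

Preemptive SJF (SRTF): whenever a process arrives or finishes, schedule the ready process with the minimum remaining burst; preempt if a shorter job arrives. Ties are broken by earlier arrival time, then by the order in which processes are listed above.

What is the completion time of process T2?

12

Timeline: | T1 0-5 | T2 5-6 | T3 6-7 | T2 7-12 | T4 12-16 | T5 16-22 |
Completion: T1=5  T2=12  T3=7  T4=16  T5=22
Turnaround (C−A): T1=5  T2=9  T3=1  T4=8  T5=13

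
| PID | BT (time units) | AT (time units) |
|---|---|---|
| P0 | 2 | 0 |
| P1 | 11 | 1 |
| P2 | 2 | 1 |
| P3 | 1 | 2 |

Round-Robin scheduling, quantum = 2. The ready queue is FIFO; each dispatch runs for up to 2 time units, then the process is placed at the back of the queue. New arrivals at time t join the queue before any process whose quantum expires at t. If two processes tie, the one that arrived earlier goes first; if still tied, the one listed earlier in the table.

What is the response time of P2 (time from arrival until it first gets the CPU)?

3

Timeline: | P0 0-2 | P1 2-4 | P2 4-6 | P3 6-7 | P1 7-16 |
Completion: P0=2  P1=16  P2=6  P3=7
Turnaround (C−A): P0=2  P1=15  P2=5  P3=5
Response(P2) = first start − arrival = 4 − 1 = 3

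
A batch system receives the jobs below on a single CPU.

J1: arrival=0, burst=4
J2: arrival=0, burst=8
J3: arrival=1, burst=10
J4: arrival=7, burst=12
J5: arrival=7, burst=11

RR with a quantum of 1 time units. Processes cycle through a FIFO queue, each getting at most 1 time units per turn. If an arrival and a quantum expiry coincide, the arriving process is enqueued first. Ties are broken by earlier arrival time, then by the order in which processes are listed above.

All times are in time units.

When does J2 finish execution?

29

Gantt: | J1 0-1 | J2 1-2 | J3 2-3 | J1 3-4 | J2 4-5 | J3 5-6 | J1 6-7 | J2 7-8 | J3 8-9 | J4 9-10 | J5 10-11 | J1 11-12 | J2 12-13 | J3 13-14 | J4 14-15 | J5 15-16 | J2 16-17 | J3 17-18 | J4 18-19 | J5 19-20 | J2 20-21 | J3 21-22 | J4 22-23 | J5 23-24 | J2 24-25 | J3 25-26 | J4 26-27 | J5 27-28 | J2 28-29 | J3 29-30 | J4 30-31 | J5 31-32 | J3 32-33 | J4 33-34 | J5 34-35 | J3 35-36 | J4 36-37 | J5 37-38 | J4 38-39 | J5 39-40 | J4 40-41 | J5 41-42 | J4 42-43 | J5 43-44 | J4 44-45 |
Completion: J1=12  J2=29  J3=36  J4=45  J5=44
Turnaround (C−A): J1=12  J2=29  J3=35  J4=38  J5=37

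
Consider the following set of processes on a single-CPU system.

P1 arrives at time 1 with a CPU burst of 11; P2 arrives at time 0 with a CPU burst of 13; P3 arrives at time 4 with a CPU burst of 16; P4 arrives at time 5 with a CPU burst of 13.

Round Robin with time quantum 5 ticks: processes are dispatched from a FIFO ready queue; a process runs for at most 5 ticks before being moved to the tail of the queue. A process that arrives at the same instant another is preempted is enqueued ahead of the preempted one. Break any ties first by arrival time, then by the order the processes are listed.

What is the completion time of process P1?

44

Timeline: | P2 0-5 | P1 5-10 | P3 10-15 | P4 15-20 | P2 20-25 | P1 25-30 | P3 30-35 | P4 35-40 | P2 40-43 | P1 43-44 | P3 44-49 | P4 49-52 | P3 52-53 |
Completion: P1=44  P2=43  P3=53  P4=52
Turnaround (C−A): P1=43  P2=43  P3=49  P4=47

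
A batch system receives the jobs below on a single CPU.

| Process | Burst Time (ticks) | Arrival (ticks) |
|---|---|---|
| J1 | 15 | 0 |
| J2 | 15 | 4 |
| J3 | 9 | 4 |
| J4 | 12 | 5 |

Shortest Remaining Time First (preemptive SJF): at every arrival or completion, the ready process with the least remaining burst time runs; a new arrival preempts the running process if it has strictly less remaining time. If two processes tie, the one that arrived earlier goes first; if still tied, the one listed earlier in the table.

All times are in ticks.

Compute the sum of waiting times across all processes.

60

Timeline: | J1 0-4 | J3 4-13 | J1 13-24 | J4 24-36 | J2 36-51 |
Completion: J1=24  J2=51  J3=13  J4=36
Turnaround (C−A): J1=24  J2=47  J3=9  J4=31
Waiting = turnaround − burst: J1=9, J2=32, J3=0, J4=19
Total waiting = 9 + 32 + 0 + 19 = 60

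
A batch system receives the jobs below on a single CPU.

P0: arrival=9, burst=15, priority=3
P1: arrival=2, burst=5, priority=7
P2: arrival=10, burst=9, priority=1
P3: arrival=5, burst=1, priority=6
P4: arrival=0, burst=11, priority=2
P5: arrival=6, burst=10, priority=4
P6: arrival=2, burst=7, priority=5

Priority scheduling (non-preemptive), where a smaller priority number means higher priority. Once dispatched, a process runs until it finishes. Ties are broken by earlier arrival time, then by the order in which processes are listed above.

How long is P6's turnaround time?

Schedule: | P4 0-11 | P2 11-20 | P0 20-35 | P5 35-45 | P6 45-52 | P3 52-53 | P1 53-58 |
Completion: P0=35  P1=58  P2=20  P3=53  P4=11  P5=45  P6=52
Turnaround (C−A): P0=26  P1=56  P2=10  P3=48  P4=11  P5=39  P6=50
Turnaround(P6) = completion − arrival = 52 − 2 = 50

50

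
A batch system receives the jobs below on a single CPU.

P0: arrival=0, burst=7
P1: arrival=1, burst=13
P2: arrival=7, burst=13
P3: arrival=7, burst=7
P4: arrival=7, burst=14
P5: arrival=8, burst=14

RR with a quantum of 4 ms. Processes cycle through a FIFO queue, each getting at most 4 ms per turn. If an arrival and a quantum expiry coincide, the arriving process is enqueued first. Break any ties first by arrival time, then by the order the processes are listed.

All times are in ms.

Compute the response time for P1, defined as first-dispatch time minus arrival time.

3

Schedule: | P0 0-4 | P1 4-8 | P0 8-11 | P2 11-15 | P3 15-19 | P4 19-23 | P5 23-27 | P1 27-31 | P2 31-35 | P3 35-38 | P4 38-42 | P5 42-46 | P1 46-50 | P2 50-54 | P4 54-58 | P5 58-62 | P1 62-63 | P2 63-64 | P4 64-66 | P5 66-68 |
Completion: P0=11  P1=63  P2=64  P3=38  P4=66  P5=68
Turnaround (C−A): P0=11  P1=62  P2=57  P3=31  P4=59  P5=60
Response(P1) = first start − arrival = 4 − 1 = 3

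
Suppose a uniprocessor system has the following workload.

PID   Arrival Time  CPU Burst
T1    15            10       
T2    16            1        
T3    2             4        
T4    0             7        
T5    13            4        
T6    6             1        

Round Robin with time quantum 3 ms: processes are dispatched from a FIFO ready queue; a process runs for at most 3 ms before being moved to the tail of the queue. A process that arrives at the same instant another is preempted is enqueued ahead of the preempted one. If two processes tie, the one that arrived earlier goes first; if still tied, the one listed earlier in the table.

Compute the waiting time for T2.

3

Gantt: | T4 0-3 | T3 3-6 | T4 6-9 | T6 9-10 | T3 10-11 | T4 11-12 | idle 12-13 | T5 13-16 | T1 16-19 | T2 19-20 | T5 20-21 | T1 21-28 |
Completion: T1=28  T2=20  T3=11  T4=12  T5=21  T6=10
Turnaround (C−A): T1=13  T2=4  T3=9  T4=12  T5=8  T6=4
Waiting(T2) = turnaround − burst = 4 − 1 = 3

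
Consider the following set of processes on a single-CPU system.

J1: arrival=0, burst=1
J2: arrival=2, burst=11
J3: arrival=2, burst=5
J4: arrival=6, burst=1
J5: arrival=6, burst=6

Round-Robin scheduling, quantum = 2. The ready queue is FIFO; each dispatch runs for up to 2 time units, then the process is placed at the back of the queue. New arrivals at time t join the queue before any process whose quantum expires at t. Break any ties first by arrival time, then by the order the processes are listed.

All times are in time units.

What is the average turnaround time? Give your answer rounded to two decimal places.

Schedule: | J1 0-1 | idle 1-2 | J2 2-4 | J3 4-6 | J2 6-8 | J4 8-9 | J5 9-11 | J3 11-13 | J2 13-15 | J5 15-17 | J3 17-18 | J2 18-20 | J5 20-22 | J2 22-25 |
Completion: J1=1  J2=25  J3=18  J4=9  J5=22
Turnaround (C−A): J1=1  J2=23  J3=16  J4=3  J5=16
Turnaround times: J1=1, J2=23, J3=16, J4=3, J5=16
Average turnaround = (1+23+16+3+16) / 5 = 59/5 = 11.80

11.80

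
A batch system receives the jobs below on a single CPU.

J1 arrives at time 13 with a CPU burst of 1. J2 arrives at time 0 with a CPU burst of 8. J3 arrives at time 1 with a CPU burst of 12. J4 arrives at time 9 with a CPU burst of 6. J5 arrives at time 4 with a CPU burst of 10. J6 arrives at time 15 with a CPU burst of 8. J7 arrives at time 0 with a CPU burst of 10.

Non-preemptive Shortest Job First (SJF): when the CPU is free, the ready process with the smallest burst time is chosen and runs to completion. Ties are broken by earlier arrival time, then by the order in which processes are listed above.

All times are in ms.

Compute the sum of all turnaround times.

Gantt: | J2 0-8 | J7 8-18 | J1 18-19 | J4 19-25 | J6 25-33 | J5 33-43 | J3 43-55 |
Completion: J1=19  J2=8  J3=55  J4=25  J5=43  J6=33  J7=18
Turnaround (C−A): J1=6  J2=8  J3=54  J4=16  J5=39  J6=18  J7=18
Turnaround = completion − arrival: J1=6, J2=8, J3=54, J4=16, J5=39, J6=18, J7=18
Total turnaround = 6 + 8 + 54 + 16 + 39 + 18 + 18 = 159

159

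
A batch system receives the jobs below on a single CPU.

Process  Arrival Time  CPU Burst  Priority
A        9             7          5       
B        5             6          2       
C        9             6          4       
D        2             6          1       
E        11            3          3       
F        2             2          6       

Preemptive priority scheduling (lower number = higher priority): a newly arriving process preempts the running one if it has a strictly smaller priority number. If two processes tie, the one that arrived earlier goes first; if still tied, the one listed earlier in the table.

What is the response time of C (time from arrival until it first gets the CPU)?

8

Timeline: | idle 0-2 | D 2-8 | B 8-14 | E 14-17 | C 17-23 | A 23-30 | F 30-32 |
Completion: A=30  B=14  C=23  D=8  E=17  F=32
Turnaround (C−A): A=21  B=9  C=14  D=6  E=6  F=30
Response(C) = first start − arrival = 17 − 9 = 8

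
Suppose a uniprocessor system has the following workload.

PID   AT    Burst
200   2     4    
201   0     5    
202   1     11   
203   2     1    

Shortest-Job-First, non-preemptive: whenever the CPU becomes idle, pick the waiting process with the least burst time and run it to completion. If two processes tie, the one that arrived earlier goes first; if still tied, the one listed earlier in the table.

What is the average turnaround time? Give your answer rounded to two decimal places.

9.25

Schedule: | 201 0-5 | 203 5-6 | 200 6-10 | 202 10-21 |
Completion: 200=10  201=5  202=21  203=6
Turnaround (C−A): 200=8  201=5  202=20  203=4
Turnaround times: 200=8, 201=5, 202=20, 203=4
Average turnaround = (8+5+20+4) / 4 = 37/4 = 9.25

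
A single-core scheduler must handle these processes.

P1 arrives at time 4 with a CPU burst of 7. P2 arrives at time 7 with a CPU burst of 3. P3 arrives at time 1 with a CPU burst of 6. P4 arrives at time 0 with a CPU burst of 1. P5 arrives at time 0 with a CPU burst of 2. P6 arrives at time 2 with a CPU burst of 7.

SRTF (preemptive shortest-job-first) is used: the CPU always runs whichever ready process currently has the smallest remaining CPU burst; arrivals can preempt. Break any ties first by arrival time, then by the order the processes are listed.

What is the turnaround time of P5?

3

Timeline: | P4 0-1 | P5 1-3 | P3 3-9 | P2 9-12 | P6 12-19 | P1 19-26 |
Completion: P1=26  P2=12  P3=9  P4=1  P5=3  P6=19
Turnaround (C−A): P1=22  P2=5  P3=8  P4=1  P5=3  P6=17
Turnaround(P5) = completion − arrival = 3 − 0 = 3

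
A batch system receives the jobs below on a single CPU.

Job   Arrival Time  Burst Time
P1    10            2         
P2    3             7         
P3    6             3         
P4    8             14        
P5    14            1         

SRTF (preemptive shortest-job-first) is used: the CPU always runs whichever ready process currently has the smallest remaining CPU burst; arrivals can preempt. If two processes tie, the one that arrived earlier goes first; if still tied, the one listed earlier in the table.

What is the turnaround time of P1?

2

Timeline: | idle 0-3 | P2 3-6 | P3 6-9 | P2 9-10 | P1 10-12 | P2 12-15 | P5 15-16 | P4 16-30 |
Completion: P1=12  P2=15  P3=9  P4=30  P5=16
Turnaround (C−A): P1=2  P2=12  P3=3  P4=22  P5=2
Turnaround(P1) = completion − arrival = 12 − 10 = 2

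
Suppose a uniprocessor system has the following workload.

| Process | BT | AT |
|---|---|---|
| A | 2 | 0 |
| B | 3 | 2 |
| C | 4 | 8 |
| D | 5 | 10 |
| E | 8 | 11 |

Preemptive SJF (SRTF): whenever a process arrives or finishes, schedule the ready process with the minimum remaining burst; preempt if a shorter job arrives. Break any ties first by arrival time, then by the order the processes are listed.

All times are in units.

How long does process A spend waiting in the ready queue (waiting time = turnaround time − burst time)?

Schedule: | A 0-2 | B 2-5 | idle 5-8 | C 8-12 | D 12-17 | E 17-25 |
Completion: A=2  B=5  C=12  D=17  E=25
Waiting(A) = turnaround − burst = 2 − 2 = 0

0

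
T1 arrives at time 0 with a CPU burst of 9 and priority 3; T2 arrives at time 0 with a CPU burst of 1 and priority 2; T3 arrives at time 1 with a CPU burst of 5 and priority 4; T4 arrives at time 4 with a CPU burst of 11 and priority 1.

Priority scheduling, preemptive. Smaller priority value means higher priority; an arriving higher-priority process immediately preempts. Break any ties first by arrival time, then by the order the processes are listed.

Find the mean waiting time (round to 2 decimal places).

Schedule: | T2 0-1 | T1 1-4 | T4 4-15 | T1 15-21 | T3 21-26 |
Completion: T1=21  T2=1  T3=26  T4=15
Waiting times: T1=12, T2=0, T3=20, T4=0
Average waiting = (12+0+20+0) / 4 = 32/4 = 8.00

8.00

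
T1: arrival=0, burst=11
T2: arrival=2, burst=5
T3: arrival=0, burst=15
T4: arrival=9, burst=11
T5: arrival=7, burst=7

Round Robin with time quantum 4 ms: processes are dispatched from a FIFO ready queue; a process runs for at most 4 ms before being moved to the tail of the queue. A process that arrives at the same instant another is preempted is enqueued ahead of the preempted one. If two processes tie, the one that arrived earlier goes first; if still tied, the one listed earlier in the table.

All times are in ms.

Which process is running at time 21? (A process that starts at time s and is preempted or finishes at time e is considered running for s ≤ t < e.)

T3

Gantt: | T1 0-4 | T3 4-8 | T2 8-12 | T1 12-16 | T5 16-20 | T3 20-24 | T4 24-28 | T2 28-29 | T1 29-32 | T5 32-35 | T3 35-39 | T4 39-43 | T3 43-46 | T4 46-49 |
Completion: T1=32  T2=29  T3=46  T4=49  T5=35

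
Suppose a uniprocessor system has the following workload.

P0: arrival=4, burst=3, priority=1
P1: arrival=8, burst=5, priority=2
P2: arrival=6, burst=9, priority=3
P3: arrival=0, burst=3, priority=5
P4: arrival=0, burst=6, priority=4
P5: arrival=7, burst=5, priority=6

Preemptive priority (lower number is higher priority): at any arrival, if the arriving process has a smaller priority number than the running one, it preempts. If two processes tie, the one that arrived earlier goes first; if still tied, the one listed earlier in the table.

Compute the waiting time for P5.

19

Timeline: | P4 0-4 | P0 4-7 | P2 7-8 | P1 8-13 | P2 13-21 | P4 21-23 | P3 23-26 | P5 26-31 |
Completion: P0=7  P1=13  P2=21  P3=26  P4=23  P5=31
Turnaround (C−A): P0=3  P1=5  P2=15  P3=26  P4=23  P5=24
Waiting(P5) = turnaround − burst = 24 − 5 = 19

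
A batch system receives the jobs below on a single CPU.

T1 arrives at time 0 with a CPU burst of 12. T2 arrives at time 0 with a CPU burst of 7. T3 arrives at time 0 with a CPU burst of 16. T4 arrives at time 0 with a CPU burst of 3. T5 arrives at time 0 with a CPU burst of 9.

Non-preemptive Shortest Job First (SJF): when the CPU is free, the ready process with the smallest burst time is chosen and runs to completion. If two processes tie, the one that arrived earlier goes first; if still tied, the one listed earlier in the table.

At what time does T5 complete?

19

Schedule: | T4 0-3 | T2 3-10 | T5 10-19 | T1 19-31 | T3 31-47 |
Completion: T1=31  T2=10  T3=47  T4=3  T5=19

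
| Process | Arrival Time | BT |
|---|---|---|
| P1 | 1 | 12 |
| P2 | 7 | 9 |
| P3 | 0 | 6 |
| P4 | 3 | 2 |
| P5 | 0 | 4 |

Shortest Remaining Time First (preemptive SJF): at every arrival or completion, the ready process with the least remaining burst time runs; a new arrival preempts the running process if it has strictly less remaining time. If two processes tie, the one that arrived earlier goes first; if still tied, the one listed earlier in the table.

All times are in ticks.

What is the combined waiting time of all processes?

Schedule: | P5 0-4 | P4 4-6 | P3 6-12 | P2 12-21 | P1 21-33 |
Completion: P1=33  P2=21  P3=12  P4=6  P5=4
Turnaround (C−A): P1=32  P2=14  P3=12  P4=3  P5=4
Waiting = turnaround − burst: P1=20, P2=5, P3=6, P4=1, P5=0
Total waiting = 20 + 5 + 6 + 1 + 0 = 32

32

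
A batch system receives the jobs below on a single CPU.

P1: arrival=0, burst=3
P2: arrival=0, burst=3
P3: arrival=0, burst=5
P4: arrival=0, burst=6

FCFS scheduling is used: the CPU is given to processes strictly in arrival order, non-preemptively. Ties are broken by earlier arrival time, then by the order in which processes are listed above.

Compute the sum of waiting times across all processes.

20

Gantt: | P1 0-3 | P2 3-6 | P3 6-11 | P4 11-17 |
Completion: P1=3  P2=6  P3=11  P4=17
Turnaround (C−A): P1=3  P2=6  P3=11  P4=17
Waiting = turnaround − burst: P1=0, P2=3, P3=6, P4=11
Total waiting = 0 + 3 + 6 + 11 = 20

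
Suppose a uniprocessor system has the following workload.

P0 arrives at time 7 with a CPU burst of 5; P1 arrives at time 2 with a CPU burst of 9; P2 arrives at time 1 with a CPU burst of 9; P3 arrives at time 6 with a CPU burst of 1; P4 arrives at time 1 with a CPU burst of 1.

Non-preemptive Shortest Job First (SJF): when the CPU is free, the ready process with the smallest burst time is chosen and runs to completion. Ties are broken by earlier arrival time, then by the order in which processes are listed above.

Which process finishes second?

P2

Gantt: | idle 0-1 | P4 1-2 | P2 2-11 | P3 11-12 | P0 12-17 | P1 17-26 |
Completion: P0=17  P1=26  P2=11  P3=12  P4=2
Turnaround (C−A): P0=10  P1=24  P2=10  P3=6  P4=1
Finish order: P4 → P2 → P3 → P0 → P1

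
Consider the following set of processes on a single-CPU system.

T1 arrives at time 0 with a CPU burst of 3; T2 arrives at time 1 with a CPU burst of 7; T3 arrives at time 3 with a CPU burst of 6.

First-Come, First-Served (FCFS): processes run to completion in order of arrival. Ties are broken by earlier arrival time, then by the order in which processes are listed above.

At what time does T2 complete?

Schedule: | T1 0-3 | T2 3-10 | T3 10-16 |
Completion: T1=3  T2=10  T3=16
Turnaround (C−A): T1=3  T2=9  T3=13

10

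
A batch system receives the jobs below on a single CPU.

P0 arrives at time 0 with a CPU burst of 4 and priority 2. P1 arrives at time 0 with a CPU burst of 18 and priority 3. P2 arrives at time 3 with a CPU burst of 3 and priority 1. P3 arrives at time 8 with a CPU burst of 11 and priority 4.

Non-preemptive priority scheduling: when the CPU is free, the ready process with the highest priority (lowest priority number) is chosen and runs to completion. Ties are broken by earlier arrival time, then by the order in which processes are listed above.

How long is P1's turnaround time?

Schedule: | P0 0-4 | P2 4-7 | P1 7-25 | P3 25-36 |
Completion: P0=4  P1=25  P2=7  P3=36
Turnaround (C−A): P0=4  P1=25  P2=4  P3=28
Turnaround(P1) = completion − arrival = 25 − 0 = 25

25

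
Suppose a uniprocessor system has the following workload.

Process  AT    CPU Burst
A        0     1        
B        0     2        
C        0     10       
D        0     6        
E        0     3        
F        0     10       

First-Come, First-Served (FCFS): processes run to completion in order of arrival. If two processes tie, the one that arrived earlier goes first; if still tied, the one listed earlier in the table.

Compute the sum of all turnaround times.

90

Schedule: | A 0-1 | B 1-3 | C 3-13 | D 13-19 | E 19-22 | F 22-32 |
Completion: A=1  B=3  C=13  D=19  E=22  F=32
Turnaround (C−A): A=1  B=3  C=13  D=19  E=22  F=32
Turnaround = completion − arrival: A=1, B=3, C=13, D=19, E=22, F=32
Total turnaround = 1 + 3 + 13 + 19 + 22 + 32 = 90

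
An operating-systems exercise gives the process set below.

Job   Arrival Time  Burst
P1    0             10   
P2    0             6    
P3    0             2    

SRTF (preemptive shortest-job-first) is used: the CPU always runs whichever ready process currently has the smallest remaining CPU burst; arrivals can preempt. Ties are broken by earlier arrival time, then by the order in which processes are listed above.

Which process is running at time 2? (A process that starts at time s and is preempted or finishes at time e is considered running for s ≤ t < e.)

Timeline: | P3 0-2 | P2 2-8 | P1 8-18 |
Completion: P1=18  P2=8  P3=2

P2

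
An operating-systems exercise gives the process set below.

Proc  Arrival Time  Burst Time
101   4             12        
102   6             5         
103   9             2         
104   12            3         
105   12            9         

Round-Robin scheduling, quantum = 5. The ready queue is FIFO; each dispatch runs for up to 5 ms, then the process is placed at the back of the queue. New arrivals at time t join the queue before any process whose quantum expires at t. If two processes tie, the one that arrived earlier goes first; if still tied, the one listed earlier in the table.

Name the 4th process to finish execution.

101

Timeline: | idle 0-4 | 101 4-9 | 102 9-14 | 103 14-16 | 101 16-21 | 104 21-24 | 105 24-29 | 101 29-31 | 105 31-35 |
Completion: 101=31  102=14  103=16  104=24  105=35
Finish order: 102 → 103 → 104 → 101 → 105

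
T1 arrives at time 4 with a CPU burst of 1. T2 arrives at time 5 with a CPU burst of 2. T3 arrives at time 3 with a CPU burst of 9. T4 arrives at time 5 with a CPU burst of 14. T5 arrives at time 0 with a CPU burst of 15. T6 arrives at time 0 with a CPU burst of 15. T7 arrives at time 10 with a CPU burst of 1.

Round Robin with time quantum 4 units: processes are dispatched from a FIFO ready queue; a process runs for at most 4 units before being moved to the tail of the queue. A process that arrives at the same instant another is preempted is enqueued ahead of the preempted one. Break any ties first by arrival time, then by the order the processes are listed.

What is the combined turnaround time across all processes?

Gantt: | T5 0-4 | T6 4-8 | T3 8-12 | T1 12-13 | T5 13-17 | T2 17-19 | T4 19-23 | T6 23-27 | T7 27-28 | T3 28-32 | T5 32-36 | T4 36-40 | T6 40-44 | T3 44-45 | T5 45-48 | T4 48-52 | T6 52-55 | T4 55-57 |
Completion: T1=13  T2=19  T3=45  T4=57  T5=48  T6=55  T7=28
Turnaround (C−A): T1=9  T2=14  T3=42  T4=52  T5=48  T6=55  T7=18
Turnaround = completion − arrival: T1=9, T2=14, T3=42, T4=52, T5=48, T6=55, T7=18
Total turnaround = 9 + 14 + 42 + 52 + 48 + 55 + 18 = 238

238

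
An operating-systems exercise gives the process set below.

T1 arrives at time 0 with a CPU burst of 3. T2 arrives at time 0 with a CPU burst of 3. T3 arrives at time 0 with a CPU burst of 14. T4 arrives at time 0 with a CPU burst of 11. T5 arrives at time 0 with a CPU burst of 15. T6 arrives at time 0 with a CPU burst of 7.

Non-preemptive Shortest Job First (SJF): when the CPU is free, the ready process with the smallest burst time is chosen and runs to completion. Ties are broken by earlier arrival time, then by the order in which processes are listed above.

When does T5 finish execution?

Gantt: | T1 0-3 | T2 3-6 | T6 6-13 | T4 13-24 | T3 24-38 | T5 38-53 |
Completion: T1=3  T2=6  T3=38  T4=24  T5=53  T6=13
Turnaround (C−A): T1=3  T2=6  T3=38  T4=24  T5=53  T6=13

53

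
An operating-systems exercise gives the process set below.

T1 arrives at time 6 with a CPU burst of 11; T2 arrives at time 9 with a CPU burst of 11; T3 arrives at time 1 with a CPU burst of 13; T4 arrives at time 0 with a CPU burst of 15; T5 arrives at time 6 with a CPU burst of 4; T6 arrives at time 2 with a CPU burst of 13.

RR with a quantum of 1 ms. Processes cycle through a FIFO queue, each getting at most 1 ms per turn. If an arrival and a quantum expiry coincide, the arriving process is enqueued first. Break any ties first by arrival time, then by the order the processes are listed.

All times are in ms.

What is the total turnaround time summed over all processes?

326

Timeline: | T4 0-1 | T3 1-2 | T4 2-3 | T6 3-4 | T3 4-5 | T4 5-6 | T6 6-7 | T3 7-8 | T1 8-9 | T5 9-10 | T4 10-11 | T6 11-12 | T3 12-13 | T2 13-14 | T1 14-15 | T5 15-16 | T4 16-17 | T6 17-18 | T3 18-19 | T2 19-20 | T1 20-21 | T5 21-22 | T4 22-23 | T6 23-24 | T3 24-25 | T2 25-26 | T1 26-27 | T5 27-28 | T4 28-29 | T6 29-30 | T3 30-31 | T2 31-32 | T1 32-33 | T4 33-34 | T6 34-35 | T3 35-36 | T2 36-37 | T1 37-38 | T4 38-39 | T6 39-40 | T3 40-41 | T2 41-42 | T1 42-43 | T4 43-44 | T6 44-45 | T3 45-46 | T2 46-47 | T1 47-48 | T4 48-49 | T6 49-50 | T3 50-51 | T2 51-52 | T1 52-53 | T4 53-54 | T6 54-55 | T3 55-56 | T2 56-57 | T1 57-58 | T4 58-59 | T6 59-60 | T3 60-61 | T2 61-62 | T1 62-63 | T4 63-64 | T6 64-65 | T2 65-66 | T4 66-67 |
Completion: T1=63  T2=66  T3=61  T4=67  T5=28  T6=65
Turnaround (C−A): T1=57  T2=57  T3=60  T4=67  T5=22  T6=63
Turnaround = completion − arrival: T1=57, T2=57, T3=60, T4=67, T5=22, T6=63
Total turnaround = 57 + 57 + 60 + 67 + 22 + 63 = 326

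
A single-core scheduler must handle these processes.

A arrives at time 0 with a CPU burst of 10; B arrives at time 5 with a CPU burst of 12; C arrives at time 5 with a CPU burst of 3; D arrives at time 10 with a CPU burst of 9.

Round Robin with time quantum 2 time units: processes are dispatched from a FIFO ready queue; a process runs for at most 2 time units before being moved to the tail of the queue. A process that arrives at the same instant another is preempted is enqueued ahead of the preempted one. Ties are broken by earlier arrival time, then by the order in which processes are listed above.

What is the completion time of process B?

33

Schedule: | A 0-6 | B 6-8 | C 8-10 | A 10-12 | B 12-14 | D 14-16 | C 16-17 | A 17-19 | B 19-21 | D 21-23 | B 23-25 | D 25-27 | B 27-29 | D 29-31 | B 31-33 | D 33-34 |
Completion: A=19  B=33  C=17  D=34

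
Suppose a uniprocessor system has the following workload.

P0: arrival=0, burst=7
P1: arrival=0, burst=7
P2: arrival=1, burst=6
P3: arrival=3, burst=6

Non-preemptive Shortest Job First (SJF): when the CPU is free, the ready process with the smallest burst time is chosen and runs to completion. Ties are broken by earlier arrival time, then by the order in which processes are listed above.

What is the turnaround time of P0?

7

Schedule: | P0 0-7 | P2 7-13 | P3 13-19 | P1 19-26 |
Completion: P0=7  P1=26  P2=13  P3=19
Turnaround(P0) = completion − arrival = 7 − 0 = 7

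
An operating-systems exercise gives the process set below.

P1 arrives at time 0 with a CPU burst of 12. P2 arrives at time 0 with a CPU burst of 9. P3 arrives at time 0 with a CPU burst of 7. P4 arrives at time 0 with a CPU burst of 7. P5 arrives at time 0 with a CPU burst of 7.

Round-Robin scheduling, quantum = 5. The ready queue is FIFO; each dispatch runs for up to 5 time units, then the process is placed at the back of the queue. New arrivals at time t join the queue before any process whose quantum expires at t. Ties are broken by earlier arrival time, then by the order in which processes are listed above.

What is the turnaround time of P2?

Timeline: | P1 0-5 | P2 5-10 | P3 10-15 | P4 15-20 | P5 20-25 | P1 25-30 | P2 30-34 | P3 34-36 | P4 36-38 | P5 38-40 | P1 40-42 |
Completion: P1=42  P2=34  P3=36  P4=38  P5=40
Turnaround(P2) = completion − arrival = 34 − 0 = 34

34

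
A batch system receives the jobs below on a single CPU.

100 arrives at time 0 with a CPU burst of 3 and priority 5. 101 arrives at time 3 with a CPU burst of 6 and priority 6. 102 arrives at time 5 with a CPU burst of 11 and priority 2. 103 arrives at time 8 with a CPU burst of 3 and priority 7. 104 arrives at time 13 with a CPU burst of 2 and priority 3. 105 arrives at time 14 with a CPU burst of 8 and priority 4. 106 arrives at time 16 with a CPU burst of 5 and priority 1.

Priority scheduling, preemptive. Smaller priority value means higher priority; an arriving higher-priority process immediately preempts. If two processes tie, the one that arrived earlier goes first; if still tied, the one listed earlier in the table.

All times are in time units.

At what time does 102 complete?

16

Gantt: | 100 0-3 | 101 3-5 | 102 5-16 | 106 16-21 | 104 21-23 | 105 23-31 | 101 31-35 | 103 35-38 |
Completion: 100=3  101=35  102=16  103=38  104=23  105=31  106=21
Turnaround (C−A): 100=3  101=32  102=11  103=30  104=10  105=17  106=5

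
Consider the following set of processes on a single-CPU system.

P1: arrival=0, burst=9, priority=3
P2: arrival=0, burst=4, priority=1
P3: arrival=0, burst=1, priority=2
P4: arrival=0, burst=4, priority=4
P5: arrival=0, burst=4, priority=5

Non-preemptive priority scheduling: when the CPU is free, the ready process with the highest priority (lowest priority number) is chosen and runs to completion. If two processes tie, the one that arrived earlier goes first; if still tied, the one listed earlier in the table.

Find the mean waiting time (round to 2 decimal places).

Gantt: | P2 0-4 | P3 4-5 | P1 5-14 | P4 14-18 | P5 18-22 |
Completion: P1=14  P2=4  P3=5  P4=18  P5=22
Turnaround (C−A): P1=14  P2=4  P3=5  P4=18  P5=22
Waiting times: P1=5, P2=0, P3=4, P4=14, P5=18
Average waiting = (5+0+4+14+18) / 5 = 41/5 = 8.20

8.20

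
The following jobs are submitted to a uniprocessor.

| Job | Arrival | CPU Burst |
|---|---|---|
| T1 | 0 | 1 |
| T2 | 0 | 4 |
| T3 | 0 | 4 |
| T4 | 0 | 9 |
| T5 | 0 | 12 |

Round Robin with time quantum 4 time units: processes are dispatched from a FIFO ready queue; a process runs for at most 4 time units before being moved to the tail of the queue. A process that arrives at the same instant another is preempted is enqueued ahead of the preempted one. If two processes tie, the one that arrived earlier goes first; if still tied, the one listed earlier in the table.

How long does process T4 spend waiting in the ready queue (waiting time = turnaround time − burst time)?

17

Gantt: | T1 0-1 | T2 1-5 | T3 5-9 | T4 9-13 | T5 13-17 | T4 17-21 | T5 21-25 | T4 25-26 | T5 26-30 |
Completion: T1=1  T2=5  T3=9  T4=26  T5=30
Turnaround (C−A): T1=1  T2=5  T3=9  T4=26  T5=30
Waiting(T4) = turnaround − burst = 26 − 9 = 17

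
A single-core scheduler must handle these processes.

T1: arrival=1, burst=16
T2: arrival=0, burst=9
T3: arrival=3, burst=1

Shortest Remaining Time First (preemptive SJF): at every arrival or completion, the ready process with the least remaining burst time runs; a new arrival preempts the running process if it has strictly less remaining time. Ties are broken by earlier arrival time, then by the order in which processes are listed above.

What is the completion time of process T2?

10

Schedule: | T2 0-3 | T3 3-4 | T2 4-10 | T1 10-26 |
Completion: T1=26  T2=10  T3=4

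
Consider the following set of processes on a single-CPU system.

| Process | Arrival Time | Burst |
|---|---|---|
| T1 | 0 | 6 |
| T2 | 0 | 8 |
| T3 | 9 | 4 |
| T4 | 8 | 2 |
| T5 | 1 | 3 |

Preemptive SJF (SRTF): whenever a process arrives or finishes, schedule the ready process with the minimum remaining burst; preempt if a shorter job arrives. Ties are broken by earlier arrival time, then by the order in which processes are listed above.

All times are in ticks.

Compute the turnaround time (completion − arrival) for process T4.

Gantt: | T1 0-1 | T5 1-4 | T1 4-9 | T4 9-11 | T3 11-15 | T2 15-23 |
Completion: T1=9  T2=23  T3=15  T4=11  T5=4
Turnaround(T4) = completion − arrival = 11 − 8 = 3

3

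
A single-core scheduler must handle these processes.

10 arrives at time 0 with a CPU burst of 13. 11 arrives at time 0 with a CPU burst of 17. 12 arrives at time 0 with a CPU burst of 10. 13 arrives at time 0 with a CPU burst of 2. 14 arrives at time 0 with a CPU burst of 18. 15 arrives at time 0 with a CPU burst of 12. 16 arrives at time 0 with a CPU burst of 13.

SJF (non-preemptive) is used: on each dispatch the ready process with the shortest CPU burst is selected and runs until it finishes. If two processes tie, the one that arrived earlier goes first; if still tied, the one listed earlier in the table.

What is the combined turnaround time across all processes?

Schedule: | 13 0-2 | 12 2-12 | 15 12-24 | 10 24-37 | 16 37-50 | 11 50-67 | 14 67-85 |
Completion: 10=37  11=67  12=12  13=2  14=85  15=24  16=50
Turnaround (C−A): 10=37  11=67  12=12  13=2  14=85  15=24  16=50
Turnaround = completion − arrival: 10=37, 11=67, 12=12, 13=2, 14=85, 15=24, 16=50
Total turnaround = 37 + 67 + 12 + 2 + 85 + 24 + 50 = 277

277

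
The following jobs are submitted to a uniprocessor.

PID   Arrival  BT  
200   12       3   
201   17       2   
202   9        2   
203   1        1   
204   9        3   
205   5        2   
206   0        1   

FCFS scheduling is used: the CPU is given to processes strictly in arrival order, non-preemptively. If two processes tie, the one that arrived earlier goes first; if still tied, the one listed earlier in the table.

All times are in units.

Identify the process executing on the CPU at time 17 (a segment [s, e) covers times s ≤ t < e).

201

Schedule: | 206 0-1 | 203 1-2 | idle 2-5 | 205 5-7 | idle 7-9 | 202 9-11 | 204 11-14 | 200 14-17 | 201 17-19 |
Completion: 200=17  201=19  202=11  203=2  204=14  205=7  206=1
Turnaround (C−A): 200=5  201=2  202=2  203=1  204=5  205=2  206=1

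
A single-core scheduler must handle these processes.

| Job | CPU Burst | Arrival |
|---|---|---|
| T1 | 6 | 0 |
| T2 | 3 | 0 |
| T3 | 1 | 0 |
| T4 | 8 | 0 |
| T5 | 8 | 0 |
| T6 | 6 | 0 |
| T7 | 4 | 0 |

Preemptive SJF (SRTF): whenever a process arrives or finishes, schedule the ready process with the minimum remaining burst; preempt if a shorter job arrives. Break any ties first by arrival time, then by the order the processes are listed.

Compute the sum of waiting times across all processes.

Timeline: | T3 0-1 | T2 1-4 | T7 4-8 | T1 8-14 | T6 14-20 | T4 20-28 | T5 28-36 |
Completion: T1=14  T2=4  T3=1  T4=28  T5=36  T6=20  T7=8
Waiting = turnaround − burst: T1=8, T2=1, T3=0, T4=20, T5=28, T6=14, T7=4
Total waiting = 8 + 1 + 0 + 20 + 28 + 14 + 4 = 75

75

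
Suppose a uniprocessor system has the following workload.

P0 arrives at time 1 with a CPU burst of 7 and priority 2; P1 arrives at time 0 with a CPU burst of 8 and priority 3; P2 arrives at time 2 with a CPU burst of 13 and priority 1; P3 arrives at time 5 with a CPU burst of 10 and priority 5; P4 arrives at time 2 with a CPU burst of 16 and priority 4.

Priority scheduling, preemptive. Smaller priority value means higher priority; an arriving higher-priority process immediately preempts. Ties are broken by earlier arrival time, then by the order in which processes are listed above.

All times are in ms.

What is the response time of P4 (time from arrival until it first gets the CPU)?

26

Gantt: | P1 0-1 | P0 1-2 | P2 2-15 | P0 15-21 | P1 21-28 | P4 28-44 | P3 44-54 |
Completion: P0=21  P1=28  P2=15  P3=54  P4=44
Response(P4) = first start − arrival = 28 − 2 = 26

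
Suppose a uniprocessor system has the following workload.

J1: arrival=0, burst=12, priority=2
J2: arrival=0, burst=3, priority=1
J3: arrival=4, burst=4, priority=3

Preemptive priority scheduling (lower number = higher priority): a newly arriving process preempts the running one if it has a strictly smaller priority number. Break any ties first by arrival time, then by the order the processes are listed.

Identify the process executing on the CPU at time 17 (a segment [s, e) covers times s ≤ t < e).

J3

Gantt: | J2 0-3 | J1 3-15 | J3 15-19 |
Completion: J1=15  J2=3  J3=19
Turnaround (C−A): J1=15  J2=3  J3=15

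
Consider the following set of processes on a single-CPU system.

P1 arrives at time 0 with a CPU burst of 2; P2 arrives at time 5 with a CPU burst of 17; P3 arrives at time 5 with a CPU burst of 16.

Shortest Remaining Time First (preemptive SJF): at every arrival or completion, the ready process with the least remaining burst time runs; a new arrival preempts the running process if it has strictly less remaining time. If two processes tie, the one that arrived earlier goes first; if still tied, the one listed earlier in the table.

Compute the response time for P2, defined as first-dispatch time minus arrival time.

16

Timeline: | P1 0-2 | idle 2-5 | P3 5-21 | P2 21-38 |
Completion: P1=2  P2=38  P3=21
Response(P2) = first start − arrival = 21 − 5 = 16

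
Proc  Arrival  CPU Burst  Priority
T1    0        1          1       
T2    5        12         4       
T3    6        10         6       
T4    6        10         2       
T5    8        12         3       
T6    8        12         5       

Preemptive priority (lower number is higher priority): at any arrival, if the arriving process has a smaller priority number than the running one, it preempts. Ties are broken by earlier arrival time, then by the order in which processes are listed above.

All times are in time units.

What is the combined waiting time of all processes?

Schedule: | T1 0-1 | idle 1-5 | T2 5-6 | T4 6-16 | T5 16-28 | T2 28-39 | T6 39-51 | T3 51-61 |
Completion: T1=1  T2=39  T3=61  T4=16  T5=28  T6=51
Turnaround (C−A): T1=1  T2=34  T3=55  T4=10  T5=20  T6=43
Waiting = turnaround − burst: T1=0, T2=22, T3=45, T4=0, T5=8, T6=31
Total waiting = 0 + 22 + 45 + 0 + 8 + 31 = 106

106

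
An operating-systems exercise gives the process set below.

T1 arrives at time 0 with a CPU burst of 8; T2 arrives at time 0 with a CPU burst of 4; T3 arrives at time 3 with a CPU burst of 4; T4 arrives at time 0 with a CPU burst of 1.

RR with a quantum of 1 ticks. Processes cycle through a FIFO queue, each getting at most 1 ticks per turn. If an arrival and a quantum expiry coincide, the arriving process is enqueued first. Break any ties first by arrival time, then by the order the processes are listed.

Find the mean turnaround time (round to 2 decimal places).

10.50

Schedule: | T1 0-1 | T2 1-2 | T4 2-3 | T1 3-4 | T2 4-5 | T3 5-6 | T1 6-7 | T2 7-8 | T3 8-9 | T1 9-10 | T2 10-11 | T3 11-12 | T1 12-13 | T3 13-14 | T1 14-17 |
Completion: T1=17  T2=11  T3=14  T4=3
Turnaround times: T1=17, T2=11, T3=11, T4=3
Average turnaround = (17+11+11+3) / 4 = 42/4 = 10.50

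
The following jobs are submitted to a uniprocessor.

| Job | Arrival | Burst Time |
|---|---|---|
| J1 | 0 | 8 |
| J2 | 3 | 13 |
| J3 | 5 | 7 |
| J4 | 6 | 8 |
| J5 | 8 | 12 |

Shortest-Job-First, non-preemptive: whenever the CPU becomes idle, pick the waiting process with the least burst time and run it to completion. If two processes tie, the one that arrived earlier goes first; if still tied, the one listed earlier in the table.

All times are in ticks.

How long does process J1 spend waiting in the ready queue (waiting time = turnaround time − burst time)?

Gantt: | J1 0-8 | J3 8-15 | J4 15-23 | J5 23-35 | J2 35-48 |
Completion: J1=8  J2=48  J3=15  J4=23  J5=35
Turnaround (C−A): J1=8  J2=45  J3=10  J4=17  J5=27
Waiting(J1) = turnaround − burst = 8 − 8 = 0

0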